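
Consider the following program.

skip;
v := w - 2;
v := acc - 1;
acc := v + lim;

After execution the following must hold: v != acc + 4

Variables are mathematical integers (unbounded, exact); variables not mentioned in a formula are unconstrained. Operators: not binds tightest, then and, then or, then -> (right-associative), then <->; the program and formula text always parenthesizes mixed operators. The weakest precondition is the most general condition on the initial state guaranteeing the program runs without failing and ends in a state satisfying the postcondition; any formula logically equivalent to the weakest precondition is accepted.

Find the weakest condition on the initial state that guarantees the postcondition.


Working backward. After the program, v != acc + 4 must hold.
Before acc := v + lim: lim != -4
Before v := acc - 1: lim != -4
Before v := w - 2: lim != -4
Before skip: lim != -4
Answer: WP = lim != -4


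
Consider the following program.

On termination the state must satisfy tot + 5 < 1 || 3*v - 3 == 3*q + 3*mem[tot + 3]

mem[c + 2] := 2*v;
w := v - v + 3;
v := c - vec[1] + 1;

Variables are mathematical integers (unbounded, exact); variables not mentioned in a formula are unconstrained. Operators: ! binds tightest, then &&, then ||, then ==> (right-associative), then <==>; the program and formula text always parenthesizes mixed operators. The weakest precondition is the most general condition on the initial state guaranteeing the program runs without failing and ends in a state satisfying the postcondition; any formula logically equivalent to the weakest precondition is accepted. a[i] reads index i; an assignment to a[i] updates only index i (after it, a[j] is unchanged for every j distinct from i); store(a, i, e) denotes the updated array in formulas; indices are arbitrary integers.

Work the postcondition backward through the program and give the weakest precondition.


Working backward. After the program, the postcondition tot + 5 < 1 || 3*v - 3 == 3*q + 3*mem[tot + 3] must hold; in canonical form it is tot < -4 || 3*v == 3*mem[tot + 3] + 3*q + 3.
Before v := c - vec[1] + 1: tot < -4 || 3*c == 3*mem[tot + 3] + 3*vec[1] + 3*q
Before w := v - v + 3: tot < -4 || 3*c == 3*mem[tot + 3] + 3*vec[1] + 3*q
Before mem[c + 2] := 2*v: tot < -4 || 3*c == 3*vec[1] + 3*store(mem, c + 2, 2*v)[tot + 3] + 3*q
Answer: WP = tot < -4 || 3*c == 3*vec[1] + 3*store(mem, c + 2, 2*v)[tot + 3] + 3*q


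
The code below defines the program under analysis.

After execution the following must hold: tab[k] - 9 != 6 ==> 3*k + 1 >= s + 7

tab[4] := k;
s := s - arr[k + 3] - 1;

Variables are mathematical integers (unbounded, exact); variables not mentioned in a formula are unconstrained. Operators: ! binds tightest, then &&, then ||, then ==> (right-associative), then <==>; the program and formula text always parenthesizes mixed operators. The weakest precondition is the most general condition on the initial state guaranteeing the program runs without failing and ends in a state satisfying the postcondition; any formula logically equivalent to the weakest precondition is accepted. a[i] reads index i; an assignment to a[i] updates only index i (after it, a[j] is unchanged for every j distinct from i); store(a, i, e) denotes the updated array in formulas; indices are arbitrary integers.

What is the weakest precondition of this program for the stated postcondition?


Working backward. After the program, the postcondition tab[k] - 9 != 6 ==> 3*k + 1 >= s + 7 must hold; in canonical form it is tab[k] != 15 ==> 3*k >= s + 6.
Before s := s - arr[k + 3] - 1: tab[k] != 15 ==> arr[k + 3] + 3*k >= s + 5
Before tab[4] := k: store(tab, 4, k)[k] != 15 ==> arr[k + 3] + 3*k >= s + 5
Answer: WP = store(tab, 4, k)[k] != 15 ==> arr[k + 3] + 3*k >= s + 5


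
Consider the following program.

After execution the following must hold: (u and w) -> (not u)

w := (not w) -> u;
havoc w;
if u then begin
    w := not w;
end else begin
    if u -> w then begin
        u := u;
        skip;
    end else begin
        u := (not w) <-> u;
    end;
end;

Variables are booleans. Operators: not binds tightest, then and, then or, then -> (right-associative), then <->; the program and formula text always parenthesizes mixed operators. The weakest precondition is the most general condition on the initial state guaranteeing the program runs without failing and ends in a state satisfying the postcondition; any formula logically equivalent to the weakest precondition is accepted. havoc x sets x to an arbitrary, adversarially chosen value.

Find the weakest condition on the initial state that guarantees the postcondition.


Working backward. After the program, (u and w) -> (not u) must hold.
Then branch requires (u and (not w)) -> (not u); else branch requires ((u -> w) -> ((u and w) -> (not u))) and ((not (u -> w)) -> ((((not w) <-> u) and w) -> (not ((not w) <-> u)))).
Before the if: (u -> ((u and (not w)) -> (not u))) and ((not u) -> (((u -> w) -> ((u and w) -> (not u))) and ((not (u -> w)) -> ((((not w) <-> u) and w) -> (not ((not w) <-> u))))))
Before havoc w: ((not u) -> (u -> (not u))) and (u -> (u -> (not u)))
Before w := (not w) -> u: ((not u) -> (u -> (not u))) and (u -> (u -> (not u)))
Answer: WP = ((not u) -> (u -> (not u))) and (u -> (u -> (not u)))


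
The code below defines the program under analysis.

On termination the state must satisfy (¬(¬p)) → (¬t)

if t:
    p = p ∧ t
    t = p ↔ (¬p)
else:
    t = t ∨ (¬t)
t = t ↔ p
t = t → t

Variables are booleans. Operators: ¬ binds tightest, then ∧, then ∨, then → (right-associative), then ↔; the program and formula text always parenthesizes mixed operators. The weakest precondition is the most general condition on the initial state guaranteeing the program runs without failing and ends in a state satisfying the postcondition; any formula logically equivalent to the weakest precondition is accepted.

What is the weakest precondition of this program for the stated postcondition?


Working backward. After the program, the postcondition (¬(¬p)) → (¬t) must hold; in canonical form it is p → (¬t).
Before t := t → t: ¬p
Before t := t ↔ p: ¬p
Then branch requires ¬(p ∧ t); else branch requires ¬p.
Before the if: (t → (¬(p ∧ t))) ∧ ((¬t) → (¬p))
Answer: WP = (t → (¬(p ∧ t))) ∧ ((¬t) → (¬p))


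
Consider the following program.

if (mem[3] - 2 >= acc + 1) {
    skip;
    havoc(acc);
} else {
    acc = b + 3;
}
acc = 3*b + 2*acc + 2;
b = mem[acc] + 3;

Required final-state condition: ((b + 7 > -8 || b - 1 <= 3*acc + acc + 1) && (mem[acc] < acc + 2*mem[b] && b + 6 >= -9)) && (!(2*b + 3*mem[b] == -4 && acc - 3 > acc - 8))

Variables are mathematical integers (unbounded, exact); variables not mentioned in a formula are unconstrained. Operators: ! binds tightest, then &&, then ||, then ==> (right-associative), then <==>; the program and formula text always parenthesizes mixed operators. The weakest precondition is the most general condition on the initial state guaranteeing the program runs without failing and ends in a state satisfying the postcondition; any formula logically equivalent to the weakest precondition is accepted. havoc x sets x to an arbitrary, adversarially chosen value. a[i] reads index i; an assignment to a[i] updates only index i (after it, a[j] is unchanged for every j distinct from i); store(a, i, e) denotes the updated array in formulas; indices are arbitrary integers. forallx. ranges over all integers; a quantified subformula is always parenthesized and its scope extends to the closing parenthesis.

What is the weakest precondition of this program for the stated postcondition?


Working backward. After the program, the postcondition ((b + 7 > -8 || b - 1 <= 3*acc + acc + 1) && (mem[acc] < acc + 2*mem[b] && b + 6 >= -9)) && (!(2*b + 3*mem[b] == -4 && acc - 3 > acc - 8)) must hold; in canonical form it is (b > -15 || b <= 4*acc + 2) && mem[acc] < 2*mem[b] + acc && b >= -15 && (!(3*mem[b] + 2*b == -4)).
Before b := mem[acc] + 3: (mem[acc] > -18 || mem[acc] <= 4*acc - 1) && mem[acc] < 2*mem[mem[acc] + 3] + acc && mem[acc] >= -18 && (!(3*mem[mem[acc] + 3] + 2*mem[acc] == -10))
Before acc := 3*b + 2*acc + 2: (mem[2*acc + 3*b + 2] > -18 || mem[2*acc + 3*b + 2] <= 8*acc + 12*b + 7) && mem[2*acc + 3*b + 2] < 2*mem[mem[2*acc + 3*b + 2] + 3] + 2*acc + 3*b + 2 && mem[2*acc + 3*b + 2] >= -18 && (!(2*mem[2*acc + 3*b + 2] + 3*mem[mem[2*acc + 3*b + 2] + 3] == -10))
Then branch requires forall acc_1. ((mem[2*acc_1 + 3*b + 2] > -18 || mem[2*acc_1 + 3*b + 2] <= 8*acc_1 + 12*b + 7) && mem[2*acc_1 + 3*b + 2] < 2*mem[mem[2*acc_1 + 3*b + 2] + 3] + 2*acc_1 + 3*b + 2 && mem[2*acc_1 + 3*b + 2] >= -18 && (!(2*mem[2*acc_1 + 3*b + 2] + 3*mem[mem[2*acc_1 + 3*b + 2] + 3] == -10))); else branch requires (mem[5*b + 8] > -18 || mem[5*b + 8] <= 20*b + 31) && mem[5*b + 8] < 2*mem[mem[5*b + 8] + 3] + 5*b + 8 && mem[5*b + 8] >= -18 && (!(2*mem[5*b + 8] + 3*mem[mem[5*b + 8] + 3] == -10)).
Before the if: (mem[3] >= acc + 3 ==> (forall acc_1. ((mem[2*acc_1 + 3*b + 2] > -18 || mem[2*acc_1 + 3*b + 2] <= 8*acc_1 + 12*b + 7) && mem[2*acc_1 + 3*b + 2] < 2*mem[mem[2*acc_1 + 3*b + 2] + 3] + 2*acc_1 + 3*b + 2 && mem[2*acc_1 + 3*b + 2] >= -18 && (!(2*mem[2*acc_1 + 3*b + 2] + 3*mem[mem[2*acc_1 + 3*b + 2] + 3] == -10))))) && ((!(mem[3] >= acc + 3)) ==> ((mem[5*b + 8] > -18 || mem[5*b + 8] <= 20*b + 31) && mem[5*b + 8] < 2*mem[mem[5*b + 8] + 3] + 5*b + 8 && mem[5*b + 8] >= -18 && (!(2*mem[5*b + 8] + 3*mem[mem[5*b + 8] + 3] == -10))))
Answer: WP = (mem[3] >= acc + 3 ==> (forall acc_1. ((mem[2*acc_1 + 3*b + 2] > -18 || mem[2*acc_1 + 3*b + 2] <= 8*acc_1 + 12*b + 7) && mem[2*acc_1 + 3*b + 2] < 2*mem[mem[2*acc_1 + 3*b + 2] + 3] + 2*acc_1 + 3*b + 2 && mem[2*acc_1 + 3*b + 2] >= -18 && (!(2*mem[2*acc_1 + 3*b + 2] + 3*mem[mem[2*acc_1 + 3*b + 2] + 3] == -10))))) && ((!(mem[3] >= acc + 3)) ==> ((mem[5*b + 8] > -18 || mem[5*b + 8] <= 20*b + 31) && mem[5*b + 8] < 2*mem[mem[5*b + 8] + 3] + 5*b + 8 && mem[5*b + 8] >= -18 && (!(2*mem[5*b + 8] + 3*mem[mem[5*b + 8] + 3] == -10))))


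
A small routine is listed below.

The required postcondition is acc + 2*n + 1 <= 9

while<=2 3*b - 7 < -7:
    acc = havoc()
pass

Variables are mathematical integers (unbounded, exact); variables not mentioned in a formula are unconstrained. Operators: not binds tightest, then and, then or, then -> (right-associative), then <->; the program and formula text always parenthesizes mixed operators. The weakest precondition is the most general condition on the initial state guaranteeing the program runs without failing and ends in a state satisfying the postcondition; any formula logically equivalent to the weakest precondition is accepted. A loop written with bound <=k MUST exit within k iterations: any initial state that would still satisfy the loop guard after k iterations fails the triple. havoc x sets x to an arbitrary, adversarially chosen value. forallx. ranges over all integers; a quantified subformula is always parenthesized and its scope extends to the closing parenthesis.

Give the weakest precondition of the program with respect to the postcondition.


Working backward. After the program, the postcondition acc + 2*n + 1 <= 9 must hold; in canonical form it is acc + 2*n <= 8.
Before skip: acc + 2*n <= 8
Before the loop (bound <=2), unroll the exhaustion recursion (WP_0 = exit-now case; WP_j = one more guarded iteration, up to j = 2):
  WP_0: (not (3*b < 0)) and acc + 2*n <= 8
  WP_1: (3*b < 0 -> (forall acc_1. ((not (3*b < 0)) and acc_1 + 2*n <= 8))) and ((not (3*b < 0)) -> acc + 2*n <= 8)
  WP_2: (3*b < 0 -> (forall acc_2. ((3*b < 0 -> (forall acc_1. ((not (3*b < 0)) and acc_1 + 2*n <= 8))) and ((not (3*b < 0)) -> acc_2 + 2*n <= 8)))) and ((not (3*b < 0)) -> acc + 2*n <= 8)
So before the loop: (3*b < 0 -> (forall acc_2. ((3*b < 0 -> (forall acc_1. ((not (3*b < 0)) and acc_1 + 2*n <= 8))) and ((not (3*b < 0)) -> acc_2 + 2*n <= 8)))) and ((not (3*b < 0)) -> acc + 2*n <= 8)
Answer: WP = (3*b < 0 -> (forall acc_2. ((3*b < 0 -> (forall acc_1. ((not (3*b < 0)) and acc_1 + 2*n <= 8))) and ((not (3*b < 0)) -> acc_2 + 2*n <= 8)))) and ((not (3*b < 0)) -> acc + 2*n <= 8)


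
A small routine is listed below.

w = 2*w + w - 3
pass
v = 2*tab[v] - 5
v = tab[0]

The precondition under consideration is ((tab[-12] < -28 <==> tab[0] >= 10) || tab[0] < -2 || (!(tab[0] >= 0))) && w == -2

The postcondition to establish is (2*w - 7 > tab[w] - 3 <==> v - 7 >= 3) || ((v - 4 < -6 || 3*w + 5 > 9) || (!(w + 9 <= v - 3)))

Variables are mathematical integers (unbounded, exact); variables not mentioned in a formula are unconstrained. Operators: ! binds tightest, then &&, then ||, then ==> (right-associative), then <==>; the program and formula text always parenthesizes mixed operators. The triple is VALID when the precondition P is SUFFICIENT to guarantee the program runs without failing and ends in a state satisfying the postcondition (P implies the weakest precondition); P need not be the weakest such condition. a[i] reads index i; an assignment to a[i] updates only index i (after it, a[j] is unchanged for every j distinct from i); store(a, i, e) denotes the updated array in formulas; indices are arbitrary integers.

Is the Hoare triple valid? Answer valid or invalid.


Working backward. After the program, the postcondition (2*w - 7 > tab[w] - 3 <==> v - 7 >= 3) || ((v - 4 < -6 || 3*w + 5 > 9) || (!(w + 9 <= v - 3))) must hold; in canonical form it is (2*w > tab[w] + 4 <==> v >= 10) || v < -2 || 3*w > 4 || (!(w <= v - 12)).
Before v := tab[0]: (2*w > tab[w] + 4 <==> tab[0] >= 10) || tab[0] < -2 || 3*w > 4 || (!(w <= tab[0] - 12))
Before v := 2*tab[v] - 5: (2*w > tab[w] + 4 <==> tab[0] >= 10) || tab[0] < -2 || 3*w > 4 || (!(w <= tab[0] - 12))
Before skip: (2*w > tab[w] + 4 <==> tab[0] >= 10) || tab[0] < -2 || 3*w > 4 || (!(w <= tab[0] - 12))
Before w := 2*w + w - 3: (6*w > tab[3*w - 3] + 10 <==> tab[0] >= 10) || tab[0] < -2 || 9*w > 13 || (!(3*w <= tab[0] - 9))
The weakest precondition is (6*w > tab[3*w - 3] + 10 <==> tab[0] >= 10) || tab[0] < -2 || 9*w > 13 || (!(3*w <= tab[0] - 9)).
Check whether ((tab[-12] < -28 <==> tab[0] >= 10) || tab[0] < -2 || (!(tab[0] >= 0))) && w == -2 implies it.
Countermodel: at the initial state tab = {[-12] = 15215, [-9] = -23, [0] = 3, elsewhere -23}, w = -2, the precondition holds but the weakest precondition fails.
Answer: invalid


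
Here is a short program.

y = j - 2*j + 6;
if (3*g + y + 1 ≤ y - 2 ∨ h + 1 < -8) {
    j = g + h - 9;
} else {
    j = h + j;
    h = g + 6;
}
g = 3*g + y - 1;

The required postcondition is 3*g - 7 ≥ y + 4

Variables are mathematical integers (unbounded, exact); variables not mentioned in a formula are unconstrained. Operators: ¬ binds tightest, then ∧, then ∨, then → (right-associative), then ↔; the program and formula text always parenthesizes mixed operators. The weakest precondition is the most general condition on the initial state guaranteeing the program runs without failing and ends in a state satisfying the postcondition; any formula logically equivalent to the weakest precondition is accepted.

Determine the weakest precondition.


Working backward. After the program, the postcondition 3*g - 7 ≥ y + 4 must hold; in canonical form it is 3*g ≥ y + 11.
Before g := 3*g + y - 1: 9*g + 2*y ≥ 14
Then branch requires 9*g + 2*y ≥ 14; else branch requires 9*g + 2*y ≥ 14.
Before the if: ((3*g ≤ -3 ∨ h < -9) → 9*g + 2*y ≥ 14) ∧ ((¬(3*g ≤ -3 ∨ h < -9)) → 9*g + 2*y ≥ 14)
Before y := j - 2*j + 6: ((3*g ≤ -3 ∨ h < -9) → 9*g ≥ 2*j + 2) ∧ ((¬(3*g ≤ -3 ∨ h < -9)) → 9*g ≥ 2*j + 2)
Answer: WP = ((3*g ≤ -3 ∨ h < -9) → 9*g ≥ 2*j + 2) ∧ ((¬(3*g ≤ -3 ∨ h < -9)) → 9*g ≥ 2*j + 2)


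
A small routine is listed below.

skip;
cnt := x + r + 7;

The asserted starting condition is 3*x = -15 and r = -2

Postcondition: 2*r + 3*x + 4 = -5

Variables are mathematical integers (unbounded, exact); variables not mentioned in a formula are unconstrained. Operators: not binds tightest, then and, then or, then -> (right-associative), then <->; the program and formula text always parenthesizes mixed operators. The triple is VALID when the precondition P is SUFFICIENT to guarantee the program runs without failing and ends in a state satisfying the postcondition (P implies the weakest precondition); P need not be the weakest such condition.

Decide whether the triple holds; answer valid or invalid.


Working backward. After the program, the postcondition 2*r + 3*x + 4 = -5 must hold; in canonical form it is 2*r + 3*x = -9.
Before cnt := x + r + 7: 2*r + 3*x = -9
Before skip: 2*r + 3*x = -9
The weakest precondition is 2*r + 3*x = -9.
Check whether 3*x = -15 and r = -2 implies it.
Countermodel: at the initial state r = -2, x = -5, the precondition holds but the weakest precondition fails.
Answer: invalid


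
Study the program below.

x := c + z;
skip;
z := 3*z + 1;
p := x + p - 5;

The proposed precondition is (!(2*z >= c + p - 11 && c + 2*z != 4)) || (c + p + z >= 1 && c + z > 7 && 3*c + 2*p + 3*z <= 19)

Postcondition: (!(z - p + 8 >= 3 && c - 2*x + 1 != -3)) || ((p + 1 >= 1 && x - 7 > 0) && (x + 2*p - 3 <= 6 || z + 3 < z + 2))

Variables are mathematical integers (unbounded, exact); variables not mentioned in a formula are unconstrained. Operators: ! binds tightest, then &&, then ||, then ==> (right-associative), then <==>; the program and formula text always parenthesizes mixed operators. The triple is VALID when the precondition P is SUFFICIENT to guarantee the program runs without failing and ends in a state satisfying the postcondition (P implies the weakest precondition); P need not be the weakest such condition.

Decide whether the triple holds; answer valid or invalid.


Working backward. After the program, the postcondition (!(z - p + 8 >= 3 && c - 2*x + 1 != -3)) || ((p + 1 >= 1 && x - 7 > 0) && (x + 2*p - 3 <= 6 || z + 3 < z + 2)) must hold; in canonical form it is (!(z >= p - 5 && c != 2*x - 4)) || (p >= 0 && x > 7 && 2*p + x <= 9).
Before p := x + p - 5: (!(z >= p + x - 10 && c != 2*x - 4)) || (p + x >= 5 && x > 7 && 2*p + 3*x <= 19)
Before z := 3*z + 1: (!(3*z >= p + x - 11 && c != 2*x - 4)) || (p + x >= 5 && x > 7 && 2*p + 3*x <= 19)
Before skip: (!(3*z >= p + x - 11 && c != 2*x - 4)) || (p + x >= 5 && x > 7 && 2*p + 3*x <= 19)
Before x := c + z: (!(2*z >= c + p - 11 && c + 2*z != 4)) || (c + p + z >= 5 && c + z > 7 && 3*c + 2*p + 3*z <= 19)
The weakest precondition is (!(2*z >= c + p - 11 && c + 2*z != 4)) || (c + p + z >= 5 && c + z > 7 && 3*c + 2*p + 3*z <= 19).
Check whether (!(2*z >= c + p - 11 && c + 2*z != 4)) || (c + p + z >= 1 && c + z > 7 && 3*c + 2*p + 3*z <= 19) implies it.
Countermodel: at the initial state c = 11, p = -7, z = -3, the precondition holds but the weakest precondition fails.
Answer: invalid


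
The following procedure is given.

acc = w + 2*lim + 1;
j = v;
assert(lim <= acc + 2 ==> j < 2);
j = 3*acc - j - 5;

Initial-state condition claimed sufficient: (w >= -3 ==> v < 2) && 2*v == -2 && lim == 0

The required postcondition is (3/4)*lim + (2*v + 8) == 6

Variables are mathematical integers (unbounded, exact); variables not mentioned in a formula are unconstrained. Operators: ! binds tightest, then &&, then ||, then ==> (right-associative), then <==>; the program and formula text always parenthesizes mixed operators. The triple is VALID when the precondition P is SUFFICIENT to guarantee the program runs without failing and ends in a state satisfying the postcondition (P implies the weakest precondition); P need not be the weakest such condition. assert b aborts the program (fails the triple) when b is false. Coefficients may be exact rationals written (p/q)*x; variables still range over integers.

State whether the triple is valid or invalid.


Working backward. After the program, the postcondition (3/4)*lim + (2*v + 8) == 6 must hold; in canonical form it is (3/4)*lim + 2*v == -2.
Before j := 3*acc - j - 5: (3/4)*lim + 2*v == -2
Before assert lim <= acc + 2 ==> j < 2: (lim <= acc + 2 ==> j < 2) && (3/4)*lim + 2*v == -2
Before j := v: (lim <= acc + 2 ==> v < 2) && (3/4)*lim + 2*v == -2
Before acc := w + 2*lim + 1: (lim + w >= -3 ==> v < 2) && (3/4)*lim + 2*v == -2
The weakest precondition is (lim + w >= -3 ==> v < 2) && (3/4)*lim + 2*v == -2.
Check whether (w >= -3 ==> v < 2) && 2*v == -2 && lim == 0 implies it.
Every state satisfying the precondition satisfies the weakest precondition: the implication holds.
Answer: valid


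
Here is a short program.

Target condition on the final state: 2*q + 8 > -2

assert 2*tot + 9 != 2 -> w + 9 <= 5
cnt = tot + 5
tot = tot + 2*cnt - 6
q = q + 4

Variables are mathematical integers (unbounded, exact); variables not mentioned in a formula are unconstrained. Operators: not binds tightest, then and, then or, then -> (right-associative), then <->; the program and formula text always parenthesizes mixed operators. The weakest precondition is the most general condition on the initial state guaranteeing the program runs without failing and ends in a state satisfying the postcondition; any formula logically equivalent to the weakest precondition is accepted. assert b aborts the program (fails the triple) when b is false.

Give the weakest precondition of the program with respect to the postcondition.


Working backward. After the program, the postcondition 2*q + 8 > -2 must hold; in canonical form it is 2*q > -10.
Before q := q + 4: 2*q > -18
Before tot := tot + 2*cnt - 6: 2*q > -18
Before cnt := tot + 5: 2*q > -18
Before assert 2*tot + 9 != 2 -> w + 9 <= 5: (2*tot != -7 -> w <= -4) and 2*q > -18
Answer: WP = (2*tot != -7 -> w <= -4) and 2*q > -18


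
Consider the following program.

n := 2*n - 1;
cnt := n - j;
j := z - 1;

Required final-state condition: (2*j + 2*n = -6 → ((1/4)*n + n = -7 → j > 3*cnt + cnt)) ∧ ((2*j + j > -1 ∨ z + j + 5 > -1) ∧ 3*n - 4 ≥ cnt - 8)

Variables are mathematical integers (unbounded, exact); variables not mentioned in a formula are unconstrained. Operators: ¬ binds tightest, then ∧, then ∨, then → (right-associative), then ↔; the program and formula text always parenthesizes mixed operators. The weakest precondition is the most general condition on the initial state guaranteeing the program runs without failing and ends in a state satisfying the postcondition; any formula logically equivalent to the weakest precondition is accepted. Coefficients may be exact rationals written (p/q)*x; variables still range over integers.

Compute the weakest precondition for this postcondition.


Working backward. After the program, the postcondition (2*j + 2*n = -6 → ((1/4)*n + n = -7 → j > 3*cnt + cnt)) ∧ ((2*j + j > -1 ∨ z + j + 5 > -1) ∧ 3*n - 4 ≥ cnt - 8) must hold; in canonical form it is (2*j + 2*n = -6 → ((5/4)*n = -7 → j > 4*cnt)) ∧ (3*j > -1 ∨ j + z > -6) ∧ 3*n ≥ cnt - 4.
Before j := z - 1: (2*n + 2*z = -4 → ((5/4)*n = -7 → z > 4*cnt + 1)) ∧ (3*z > 2 ∨ 2*z > -5) ∧ 3*n ≥ cnt - 4
Before cnt := n - j: (2*n + 2*z = -4 → ((5/4)*n = -7 → 4*j + z > 4*n + 1)) ∧ (3*z > 2 ∨ 2*z > -5) ∧ j + 2*n ≥ -4
Before n := 2*n - 1: (4*n + 2*z = -2 → ((5/2)*n = -23/4 → 4*j + z > 8*n - 3)) ∧ (3*z > 2 ∨ 2*z > -5) ∧ j + 4*n ≥ -2
Answer: WP = (4*n + 2*z = -2 → ((5/2)*n = -23/4 → 4*j + z > 8*n - 3)) ∧ (3*z > 2 ∨ 2*z > -5) ∧ j + 4*n ≥ -2


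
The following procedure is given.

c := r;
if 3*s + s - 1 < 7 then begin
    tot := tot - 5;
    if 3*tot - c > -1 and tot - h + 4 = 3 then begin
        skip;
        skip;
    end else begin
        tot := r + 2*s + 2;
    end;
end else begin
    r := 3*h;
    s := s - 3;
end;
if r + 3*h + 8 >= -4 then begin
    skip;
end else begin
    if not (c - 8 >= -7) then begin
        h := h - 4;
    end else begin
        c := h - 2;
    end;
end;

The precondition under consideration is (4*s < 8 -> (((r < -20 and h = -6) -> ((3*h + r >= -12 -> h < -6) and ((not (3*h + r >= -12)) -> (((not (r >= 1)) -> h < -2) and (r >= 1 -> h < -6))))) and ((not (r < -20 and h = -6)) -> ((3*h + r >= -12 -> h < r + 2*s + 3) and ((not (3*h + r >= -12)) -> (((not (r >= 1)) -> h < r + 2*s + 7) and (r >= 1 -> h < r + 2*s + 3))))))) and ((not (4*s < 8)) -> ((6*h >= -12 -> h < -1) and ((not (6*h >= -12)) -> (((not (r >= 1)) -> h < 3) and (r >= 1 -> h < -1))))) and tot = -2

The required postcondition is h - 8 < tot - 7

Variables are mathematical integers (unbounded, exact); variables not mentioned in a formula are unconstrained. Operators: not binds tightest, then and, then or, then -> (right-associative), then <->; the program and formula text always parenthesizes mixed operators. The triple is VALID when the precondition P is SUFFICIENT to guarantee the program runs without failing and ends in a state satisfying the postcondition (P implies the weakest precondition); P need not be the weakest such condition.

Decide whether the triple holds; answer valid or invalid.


Working backward. After the program, the postcondition h - 8 < tot - 7 must hold; in canonical form it is h < tot + 1.
Then branch requires h < tot + 1; else branch requires ((not (c >= 1)) -> h < tot + 5) and (c >= 1 -> h < tot + 1).
Before the if: (3*h + r >= -12 -> h < tot + 1) and ((not (3*h + r >= -12)) -> (((not (c >= 1)) -> h < tot + 5) and (c >= 1 -> h < tot + 1)))
Then branch requires ((3*tot > c + 14 and tot = h + 4) -> ((3*h + r >= -12 -> h < tot - 4) and ((not (3*h + r >= -12)) -> (((not (c >= 1)) -> h < tot) and (c >= 1 -> h < tot - 4))))) and ((not (3*tot > c + 14 and tot = h + 4)) -> ((3*h + r >= -12 -> h < r + 2*s + 3) and ((not (3*h + r >= -12)) -> (((not (c >= 1)) -> h < r + 2*s + 7) and (c >= 1 -> h < r + 2*s + 3))))); else branch requires (6*h >= -12 -> h < tot + 1) and ((not (6*h >= -12)) -> (((not (c >= 1)) -> h < tot + 5) and (c >= 1 -> h < tot + 1))).
Before the if: (4*s < 8 -> (((3*tot > c + 14 and tot = h + 4) -> ((3*h + r >= -12 -> h < tot - 4) and ((not (3*h + r >= -12)) -> (((not (c >= 1)) -> h < tot) and (c >= 1 -> h < tot - 4))))) and ((not (3*tot > c + 14 and tot = h + 4)) -> ((3*h + r >= -12 -> h < r + 2*s + 3) and ((not (3*h + r >= -12)) -> (((not (c >= 1)) -> h < r + 2*s + 7) and (c >= 1 -> h < r + 2*s + 3))))))) and ((not (4*s < 8)) -> ((6*h >= -12 -> h < tot + 1) and ((not (6*h >= -12)) -> (((not (c >= 1)) -> h < tot + 5) and (c >= 1 -> h < tot + 1)))))
Before c := r: (4*s < 8 -> (((3*tot > r + 14 and tot = h + 4) -> ((3*h + r >= -12 -> h < tot - 4) and ((not (3*h + r >= -12)) -> (((not (r >= 1)) -> h < tot) and (r >= 1 -> h < tot - 4))))) and ((not (3*tot > r + 14 and tot = h + 4)) -> ((3*h + r >= -12 -> h < r + 2*s + 3) and ((not (3*h + r >= -12)) -> (((not (r >= 1)) -> h < r + 2*s + 7) and (r >= 1 -> h < r + 2*s + 3))))))) and ((not (4*s < 8)) -> ((6*h >= -12 -> h < tot + 1) and ((not (6*h >= -12)) -> (((not (r >= 1)) -> h < tot + 5) and (r >= 1 -> h < tot + 1)))))
The weakest precondition is (4*s < 8 -> (((3*tot > r + 14 and tot = h + 4) -> ((3*h + r >= -12 -> h < tot - 4) and ((not (3*h + r >= -12)) -> (((not (r >= 1)) -> h < tot) and (r >= 1 -> h < tot - 4))))) and ((not (3*tot > r + 14 and tot = h + 4)) -> ((3*h + r >= -12 -> h < r + 2*s + 3) and ((not (3*h + r >= -12)) -> (((not (r >= 1)) -> h < r + 2*s + 7) and (r >= 1 -> h < r + 2*s + 3))))))) and ((not (4*s < 8)) -> ((6*h >= -12 -> h < tot + 1) and ((not (6*h >= -12)) -> (((not (r >= 1)) -> h < tot + 5) and (r >= 1 -> h < tot + 1))))).
Check whether (4*s < 8 -> (((r < -20 and h = -6) -> ((3*h + r >= -12 -> h < -6) and ((not (3*h + r >= -12)) -> (((not (r >= 1)) -> h < -2) and (r >= 1 -> h < -6))))) and ((not (r < -20 and h = -6)) -> ((3*h + r >= -12 -> h < r + 2*s + 3) and ((not (3*h + r >= -12)) -> (((not (r >= 1)) -> h < r + 2*s + 7) and (r >= 1 -> h < r + 2*s + 3))))))) and ((not (4*s < 8)) -> ((6*h >= -12 -> h < -1) and ((not (6*h >= -12)) -> (((not (r >= 1)) -> h < 3) and (r >= 1 -> h < -1))))) and tot = -2 implies it.
Every state satisfying the precondition satisfies the weakest precondition: the implication holds.
Answer: valid


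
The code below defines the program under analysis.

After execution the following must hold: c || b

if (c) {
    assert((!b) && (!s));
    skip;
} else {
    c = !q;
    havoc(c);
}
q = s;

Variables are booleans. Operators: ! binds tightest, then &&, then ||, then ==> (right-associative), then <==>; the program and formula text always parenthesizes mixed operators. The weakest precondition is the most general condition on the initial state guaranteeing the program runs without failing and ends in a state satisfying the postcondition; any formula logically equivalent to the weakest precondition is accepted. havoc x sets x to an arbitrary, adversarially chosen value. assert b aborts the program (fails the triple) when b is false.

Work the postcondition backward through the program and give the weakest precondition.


Working backward. After the program, c || b must hold.
Before q := s: c || b
Then branch requires (!b) && (!s) && (c || b); else branch requires b.
Before the if: (c ==> ((!b) && (!s) && (c || b))) && ((!c) ==> b)
Answer: WP = (c ==> ((!b) && (!s) && (c || b))) && ((!c) ==> b)


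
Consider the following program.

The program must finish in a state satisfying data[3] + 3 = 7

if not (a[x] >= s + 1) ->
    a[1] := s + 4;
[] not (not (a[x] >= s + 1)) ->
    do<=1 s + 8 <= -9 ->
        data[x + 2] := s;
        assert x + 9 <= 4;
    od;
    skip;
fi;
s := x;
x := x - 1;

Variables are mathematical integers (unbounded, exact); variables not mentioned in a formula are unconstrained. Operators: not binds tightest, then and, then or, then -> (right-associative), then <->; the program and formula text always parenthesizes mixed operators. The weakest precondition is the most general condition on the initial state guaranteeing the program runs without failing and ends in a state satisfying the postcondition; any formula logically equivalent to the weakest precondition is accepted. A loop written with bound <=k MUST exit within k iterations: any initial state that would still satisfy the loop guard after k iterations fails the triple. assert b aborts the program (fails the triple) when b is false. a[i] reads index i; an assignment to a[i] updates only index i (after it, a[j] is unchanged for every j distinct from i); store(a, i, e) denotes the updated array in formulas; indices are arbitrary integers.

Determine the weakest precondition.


Working backward. After the program, the postcondition data[3] + 3 = 7 must hold; in canonical form it is data[3] = 4.
Before x := x - 1: data[3] = 4
Before s := x: data[3] = 4
Then branch requires data[3] = 4; else branch requires (s <= -17 -> (x <= -5 and (not (s <= -17)) and store(data, x + 2, s)[3] = 4)) and ((not (s <= -17)) -> data[3] = 4).
Before the if: ((not (a[x] >= s + 1)) -> data[3] = 4) and (a[x] >= s + 1 -> ((s <= -17 -> (x <= -5 and (not (s <= -17)) and store(data, x + 2, s)[3] = 4)) and ((not (s <= -17)) -> data[3] = 4)))
Answer: WP = ((not (a[x] >= s + 1)) -> data[3] = 4) and (a[x] >= s + 1 -> ((s <= -17 -> (x <= -5 and (not (s <= -17)) and store(data, x + 2, s)[3] = 4)) and ((not (s <= -17)) -> data[3] = 4)))


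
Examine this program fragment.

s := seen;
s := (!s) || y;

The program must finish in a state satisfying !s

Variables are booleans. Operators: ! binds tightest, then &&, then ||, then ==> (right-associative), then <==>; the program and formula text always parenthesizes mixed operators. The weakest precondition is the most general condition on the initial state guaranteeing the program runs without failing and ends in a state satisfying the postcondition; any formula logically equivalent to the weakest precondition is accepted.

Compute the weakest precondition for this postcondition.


Working backward. After the program, !s must hold.
Before s := (!s) || y: !((!s) || y)
Before s := seen: !((!seen) || y)
Answer: WP = !((!seen) || y)


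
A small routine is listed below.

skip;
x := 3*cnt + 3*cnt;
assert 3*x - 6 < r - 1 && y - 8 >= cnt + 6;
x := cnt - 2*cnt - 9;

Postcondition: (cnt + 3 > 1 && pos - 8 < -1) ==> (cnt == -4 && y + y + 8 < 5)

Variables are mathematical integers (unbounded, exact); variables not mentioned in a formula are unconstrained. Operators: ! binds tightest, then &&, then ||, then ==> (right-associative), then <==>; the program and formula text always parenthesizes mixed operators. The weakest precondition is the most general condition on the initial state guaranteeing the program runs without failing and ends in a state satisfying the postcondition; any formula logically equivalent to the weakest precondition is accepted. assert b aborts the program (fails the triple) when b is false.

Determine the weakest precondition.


Working backward. After the program, the postcondition (cnt + 3 > 1 && pos - 8 < -1) ==> (cnt == -4 && y + y + 8 < 5) must hold; in canonical form it is (cnt > -2 && pos < 7) ==> (cnt == -4 && 2*y < -3).
Before x := cnt - 2*cnt - 9: (cnt > -2 && pos < 7) ==> (cnt == -4 && 2*y < -3)
Before assert 3*x - 6 < r - 1 && y - 8 >= cnt + 6: 3*x < r + 5 && y >= cnt + 14 && ((cnt > -2 && pos < 7) ==> (cnt == -4 && 2*y < -3))
Before x := 3*cnt + 3*cnt: 18*cnt < r + 5 && y >= cnt + 14 && ((cnt > -2 && pos < 7) ==> (cnt == -4 && 2*y < -3))
Before skip: 18*cnt < r + 5 && y >= cnt + 14 && ((cnt > -2 && pos < 7) ==> (cnt == -4 && 2*y < -3))
Answer: WP = 18*cnt < r + 5 && y >= cnt + 14 && ((cnt > -2 && pos < 7) ==> (cnt == -4 && 2*y < -3))


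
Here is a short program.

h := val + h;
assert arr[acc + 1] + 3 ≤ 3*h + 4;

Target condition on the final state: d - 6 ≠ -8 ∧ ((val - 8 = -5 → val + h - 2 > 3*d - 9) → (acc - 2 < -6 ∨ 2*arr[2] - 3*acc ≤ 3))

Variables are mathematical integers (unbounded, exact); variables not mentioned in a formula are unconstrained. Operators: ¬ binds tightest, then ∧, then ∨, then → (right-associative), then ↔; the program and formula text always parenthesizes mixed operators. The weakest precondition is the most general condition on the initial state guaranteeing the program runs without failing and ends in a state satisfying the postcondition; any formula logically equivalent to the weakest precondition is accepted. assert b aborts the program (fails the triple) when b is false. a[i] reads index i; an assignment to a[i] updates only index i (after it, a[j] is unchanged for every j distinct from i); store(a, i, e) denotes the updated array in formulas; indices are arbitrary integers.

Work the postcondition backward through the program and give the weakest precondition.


Working backward. After the program, the postcondition d - 6 ≠ -8 ∧ ((val - 8 = -5 → val + h - 2 > 3*d - 9) → (acc - 2 < -6 ∨ 2*arr[2] - 3*acc ≤ 3)) must hold; in canonical form it is d ≠ -2 ∧ ((val = 3 → h + val > 3*d - 7) → (acc < -4 ∨ 2*arr[2] ≤ 3*acc + 3)).
Before assert arr[acc + 1] + 3 ≤ 3*h + 4: arr[acc + 1] ≤ 3*h + 1 ∧ d ≠ -2 ∧ ((val = 3 → h + val > 3*d - 7) → (acc < -4 ∨ 2*arr[2] ≤ 3*acc + 3))
Before h := val + h: arr[acc + 1] ≤ 3*h + 3*val + 1 ∧ d ≠ -2 ∧ ((val = 3 → h + 2*val > 3*d - 7) → (acc < -4 ∨ 2*arr[2] ≤ 3*acc + 3))
Answer: WP = arr[acc + 1] ≤ 3*h + 3*val + 1 ∧ d ≠ -2 ∧ ((val = 3 → h + 2*val > 3*d - 7) → (acc < -4 ∨ 2*arr[2] ≤ 3*acc + 3))


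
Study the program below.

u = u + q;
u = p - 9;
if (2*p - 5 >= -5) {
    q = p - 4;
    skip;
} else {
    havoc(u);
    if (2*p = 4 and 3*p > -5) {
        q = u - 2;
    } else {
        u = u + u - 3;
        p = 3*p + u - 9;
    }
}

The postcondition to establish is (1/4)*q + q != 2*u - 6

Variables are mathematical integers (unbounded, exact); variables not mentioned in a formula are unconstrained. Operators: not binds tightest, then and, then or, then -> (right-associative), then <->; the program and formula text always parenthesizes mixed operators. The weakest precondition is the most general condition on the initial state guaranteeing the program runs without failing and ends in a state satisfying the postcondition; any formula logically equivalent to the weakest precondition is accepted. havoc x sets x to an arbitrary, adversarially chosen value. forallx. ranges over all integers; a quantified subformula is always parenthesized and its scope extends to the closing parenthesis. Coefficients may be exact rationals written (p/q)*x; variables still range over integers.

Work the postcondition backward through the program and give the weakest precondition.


Working backward. After the program, the postcondition (1/4)*q + q != 2*u - 6 must hold; in canonical form it is (5/4)*q != 2*u - 6.
Then branch requires (5/4)*p != 2*u - 1; else branch requires forall u_1. (((2*p = 4 and 3*p > -5) -> (3/4)*u_1 != 7/2) and ((not (2*p = 4 and 3*p > -5)) -> (5/4)*q != 4*u_1 - 12)).
Before the if: (2*p >= 0 -> (5/4)*p != 2*u - 1) and ((not (2*p >= 0)) -> (forall u_1. (((2*p = 4 and 3*p > -5) -> (3/4)*u_1 != 7/2) and ((not (2*p = 4 and 3*p > -5)) -> (5/4)*q != 4*u_1 - 12))))
Before u := p - 9: (2*p >= 0 -> (3/4)*p != 19) and ((not (2*p >= 0)) -> (forall u_1. (((2*p = 4 and 3*p > -5) -> (3/4)*u_1 != 7/2) and ((not (2*p = 4 and 3*p > -5)) -> (5/4)*q != 4*u_1 - 12))))
Before u := u + q: (2*p >= 0 -> (3/4)*p != 19) and ((not (2*p >= 0)) -> (forall u_1. (((2*p = 4 and 3*p > -5) -> (3/4)*u_1 != 7/2) and ((not (2*p = 4 and 3*p > -5)) -> (5/4)*q != 4*u_1 - 12))))
Answer: WP = (2*p >= 0 -> (3/4)*p != 19) and ((not (2*p >= 0)) -> (forall u_1. (((2*p = 4 and 3*p > -5) -> (3/4)*u_1 != 7/2) and ((not (2*p = 4 and 3*p > -5)) -> (5/4)*q != 4*u_1 - 12))))


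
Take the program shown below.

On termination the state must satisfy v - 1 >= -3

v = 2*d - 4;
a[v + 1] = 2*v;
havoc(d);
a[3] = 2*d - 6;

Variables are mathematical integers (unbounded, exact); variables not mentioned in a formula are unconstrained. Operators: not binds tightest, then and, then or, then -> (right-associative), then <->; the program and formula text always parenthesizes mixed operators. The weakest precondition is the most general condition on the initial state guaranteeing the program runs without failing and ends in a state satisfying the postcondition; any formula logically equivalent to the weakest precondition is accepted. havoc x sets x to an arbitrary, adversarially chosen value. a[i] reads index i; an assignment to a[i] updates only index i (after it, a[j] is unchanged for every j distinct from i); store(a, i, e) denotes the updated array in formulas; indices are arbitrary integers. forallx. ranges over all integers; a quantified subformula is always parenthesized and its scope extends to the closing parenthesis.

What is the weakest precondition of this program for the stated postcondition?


Working backward. After the program, the postcondition v - 1 >= -3 must hold; in canonical form it is v >= -2.
Before a[3] := 2*d - 6: v >= -2
Before havoc d: v >= -2
Before a[v + 1] := 2*v: v >= -2
Before v := 2*d - 4: 2*d >= 2
Answer: WP = 2*d >= 2


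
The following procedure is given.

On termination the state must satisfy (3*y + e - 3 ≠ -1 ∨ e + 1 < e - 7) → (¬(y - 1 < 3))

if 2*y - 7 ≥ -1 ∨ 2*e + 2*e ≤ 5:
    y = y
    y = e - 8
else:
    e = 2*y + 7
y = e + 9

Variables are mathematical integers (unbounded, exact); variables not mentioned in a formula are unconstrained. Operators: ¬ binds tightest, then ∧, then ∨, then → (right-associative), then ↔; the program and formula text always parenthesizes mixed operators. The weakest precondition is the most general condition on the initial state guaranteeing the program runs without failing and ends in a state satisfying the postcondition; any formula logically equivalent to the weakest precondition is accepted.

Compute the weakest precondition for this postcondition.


Working backward. After the program, the postcondition (3*y + e - 3 ≠ -1 ∨ e + 1 < e - 7) → (¬(y - 1 < 3)) must hold; in canonical form it is e + 3*y ≠ 2 → (¬(y < 4)).
Before y := e + 9: 4*e ≠ -25 → (¬(e < -5))
Then branch requires 4*e ≠ -25 → (¬(e < -5)); else branch requires 8*y ≠ -53 → (¬(2*y < -12)).
Before the if: ((2*y ≥ 6 ∨ 4*e ≤ 5) → (4*e ≠ -25 → (¬(e < -5)))) ∧ ((¬(2*y ≥ 6 ∨ 4*e ≤ 5)) → (8*y ≠ -53 → (¬(2*y < -12))))
Answer: WP = ((2*y ≥ 6 ∨ 4*e ≤ 5) → (4*e ≠ -25 → (¬(e < -5)))) ∧ ((¬(2*y ≥ 6 ∨ 4*e ≤ 5)) → (8*y ≠ -53 → (¬(2*y < -12))))


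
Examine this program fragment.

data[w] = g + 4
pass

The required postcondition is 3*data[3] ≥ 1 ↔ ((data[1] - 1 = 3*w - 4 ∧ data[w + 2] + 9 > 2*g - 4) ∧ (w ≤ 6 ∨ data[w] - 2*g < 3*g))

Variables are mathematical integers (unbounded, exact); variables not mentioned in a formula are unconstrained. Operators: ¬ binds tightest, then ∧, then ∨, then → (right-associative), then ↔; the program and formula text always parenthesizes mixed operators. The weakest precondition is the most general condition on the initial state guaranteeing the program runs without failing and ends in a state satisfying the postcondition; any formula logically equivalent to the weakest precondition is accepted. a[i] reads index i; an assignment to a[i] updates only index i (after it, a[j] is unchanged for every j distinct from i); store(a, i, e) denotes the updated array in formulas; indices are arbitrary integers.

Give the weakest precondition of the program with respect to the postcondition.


Working backward. After the program, the postcondition 3*data[3] ≥ 1 ↔ ((data[1] - 1 = 3*w - 4 ∧ data[w + 2] + 9 > 2*g - 4) ∧ (w ≤ 6 ∨ data[w] - 2*g < 3*g)) must hold; in canonical form it is 3*data[3] ≥ 1 ↔ (data[1] = 3*w - 3 ∧ data[w + 2] > 2*g - 13 ∧ (w ≤ 6 ∨ data[w] < 5*g)).
Before skip: 3*data[3] ≥ 1 ↔ (data[1] = 3*w - 3 ∧ data[w + 2] > 2*g - 13 ∧ (w ≤ 6 ∨ data[w] < 5*g))
Before data[w] := g + 4: 3*store(data, w, g + 4)[3] ≥ 1 ↔ (store(data, w, g + 4)[1] = 3*w - 3 ∧ store(data, w, g + 4)[w + 2] > 2*g - 13 ∧ (w ≤ 6 ∨ store(data, w, g + 4)[w] < 5*g))
Answer: WP = 3*store(data, w, g + 4)[3] ≥ 1 ↔ (store(data, w, g + 4)[1] = 3*w - 3 ∧ store(data, w, g + 4)[w + 2] > 2*g - 13 ∧ (w ≤ 6 ∨ store(data, w, g + 4)[w] < 5*g))
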